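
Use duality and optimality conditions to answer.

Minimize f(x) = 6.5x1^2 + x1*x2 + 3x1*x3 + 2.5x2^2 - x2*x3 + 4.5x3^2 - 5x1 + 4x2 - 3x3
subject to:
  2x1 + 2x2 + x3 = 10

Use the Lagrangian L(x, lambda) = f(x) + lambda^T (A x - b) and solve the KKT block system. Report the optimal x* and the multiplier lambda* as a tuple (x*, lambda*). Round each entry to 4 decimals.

Form the Lagrangian:
  L(x, lambda) = (1/2) x^T Q x + c^T x + lambda^T (A x - b)
Stationarity (grad_x L = 0): Q x + c + A^T lambda = 0.
Primal feasibility: A x = b.

This gives the KKT block system:
  [ Q   A^T ] [ x     ]   [-c ]
  [ A    0  ] [ lambda ] = [ b ]

Solving the linear system:
  x*      = (1.3281, 3.026, 1.2917)
  lambda* = (-9.5833)
  f(x*)   = 48.7109

x* = (1.3281, 3.026, 1.2917), lambda* = (-9.5833)


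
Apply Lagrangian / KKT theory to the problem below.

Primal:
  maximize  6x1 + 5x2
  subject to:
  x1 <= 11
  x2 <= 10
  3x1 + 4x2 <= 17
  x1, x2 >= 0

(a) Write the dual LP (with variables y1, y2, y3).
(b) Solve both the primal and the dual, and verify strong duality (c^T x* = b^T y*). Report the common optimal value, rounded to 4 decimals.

The standard primal-dual pair for 'max c^T x s.t. A x <= b, x >= 0' is:
  Dual:  min b^T y  s.t.  A^T y >= c,  y >= 0.

So the dual LP is:
  minimize  11y1 + 10y2 + 17y3
  subject to:
    y1 + 3y3 >= 6
    y2 + 4y3 >= 5
    y1, y2, y3 >= 0

Solving the primal: x* = (5.6667, 0).
  primal value c^T x* = 34.
Solving the dual: y* = (0, 0, 2).
  dual value b^T y* = 34.
Strong duality: c^T x* = b^T y*. Confirmed.

34


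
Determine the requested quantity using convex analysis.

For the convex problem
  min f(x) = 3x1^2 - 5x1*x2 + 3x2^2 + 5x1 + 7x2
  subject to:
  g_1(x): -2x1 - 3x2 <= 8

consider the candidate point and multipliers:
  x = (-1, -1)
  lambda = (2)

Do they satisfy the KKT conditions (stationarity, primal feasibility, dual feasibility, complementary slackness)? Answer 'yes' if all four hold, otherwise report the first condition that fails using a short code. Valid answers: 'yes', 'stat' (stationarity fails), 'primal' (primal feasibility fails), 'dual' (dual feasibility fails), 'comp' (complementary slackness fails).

Gradient of f: grad f(x) = Q x + c = (4, 6)
Constraint values g_i(x) = a_i^T x - b_i:
  g_1((-1, -1)) = -3
Stationarity residual: grad f(x) + sum_i lambda_i a_i = (0, 0)
  -> stationarity OK
Primal feasibility (all g_i <= 0): OK
Dual feasibility (all lambda_i >= 0): OK
Complementary slackness (lambda_i * g_i(x) = 0 for all i): FAILS

Verdict: the first failing condition is complementary_slackness -> comp.

comp


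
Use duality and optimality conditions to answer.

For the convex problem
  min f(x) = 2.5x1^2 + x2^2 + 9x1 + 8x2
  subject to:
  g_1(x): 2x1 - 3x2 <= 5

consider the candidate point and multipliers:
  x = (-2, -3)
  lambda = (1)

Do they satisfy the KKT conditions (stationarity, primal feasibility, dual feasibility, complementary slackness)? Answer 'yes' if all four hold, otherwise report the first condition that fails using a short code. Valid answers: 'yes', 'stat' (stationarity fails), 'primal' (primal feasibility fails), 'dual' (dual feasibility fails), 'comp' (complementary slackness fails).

Gradient of f: grad f(x) = Q x + c = (-1, 2)
Constraint values g_i(x) = a_i^T x - b_i:
  g_1((-2, -3)) = 0
Stationarity residual: grad f(x) + sum_i lambda_i a_i = (1, -1)
  -> stationarity FAILS
Primal feasibility (all g_i <= 0): OK
Dual feasibility (all lambda_i >= 0): OK
Complementary slackness (lambda_i * g_i(x) = 0 for all i): OK

Verdict: the first failing condition is stationarity -> stat.

stat


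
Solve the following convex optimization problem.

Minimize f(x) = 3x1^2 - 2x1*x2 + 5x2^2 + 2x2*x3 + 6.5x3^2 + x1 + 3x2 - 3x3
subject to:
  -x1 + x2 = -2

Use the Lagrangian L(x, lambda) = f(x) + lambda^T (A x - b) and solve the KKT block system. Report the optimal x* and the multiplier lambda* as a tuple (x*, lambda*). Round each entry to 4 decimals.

Form the Lagrangian:
  L(x, lambda) = (1/2) x^T Q x + c^T x + lambda^T (A x - b)
Stationarity (grad_x L = 0): Q x + c + A^T lambda = 0.
Primal feasibility: A x = b.

This gives the KKT block system:
  [ Q   A^T ] [ x     ]   [-c ]
  [ A    0  ] [ lambda ] = [ b ]

Solving the linear system:
  x*      = (0.9342, -1.0658, 0.3947)
  lambda* = (8.7368)
  f(x*)   = 7.0132

x* = (0.9342, -1.0658, 0.3947), lambda* = (8.7368)


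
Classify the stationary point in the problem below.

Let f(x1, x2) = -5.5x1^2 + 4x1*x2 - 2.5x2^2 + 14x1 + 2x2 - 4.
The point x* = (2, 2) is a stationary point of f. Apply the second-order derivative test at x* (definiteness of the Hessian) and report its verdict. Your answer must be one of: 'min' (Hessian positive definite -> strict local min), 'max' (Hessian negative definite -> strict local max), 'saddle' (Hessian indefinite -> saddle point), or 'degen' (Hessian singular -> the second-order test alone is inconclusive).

Compute the Hessian H = grad^2 f:
  H = [[-11, 4], [4, -5]]
Verify stationarity: grad f(x*) = H x* + g = (0, 0).
Eigenvalues of H: -13, -3.
Both eigenvalues < 0, so H is negative definite -> x* is a strict local max.

max


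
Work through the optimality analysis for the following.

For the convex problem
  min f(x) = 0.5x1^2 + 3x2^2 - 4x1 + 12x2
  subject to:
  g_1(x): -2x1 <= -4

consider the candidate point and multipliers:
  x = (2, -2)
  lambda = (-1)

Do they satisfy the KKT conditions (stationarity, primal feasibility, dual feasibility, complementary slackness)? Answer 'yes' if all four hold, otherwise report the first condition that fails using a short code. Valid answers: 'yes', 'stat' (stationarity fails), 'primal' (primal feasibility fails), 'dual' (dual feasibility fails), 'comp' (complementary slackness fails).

Gradient of f: grad f(x) = Q x + c = (-2, 0)
Constraint values g_i(x) = a_i^T x - b_i:
  g_1((2, -2)) = 0
Stationarity residual: grad f(x) + sum_i lambda_i a_i = (0, 0)
  -> stationarity OK
Primal feasibility (all g_i <= 0): OK
Dual feasibility (all lambda_i >= 0): FAILS
Complementary slackness (lambda_i * g_i(x) = 0 for all i): OK

Verdict: the first failing condition is dual_feasibility -> dual.

dual


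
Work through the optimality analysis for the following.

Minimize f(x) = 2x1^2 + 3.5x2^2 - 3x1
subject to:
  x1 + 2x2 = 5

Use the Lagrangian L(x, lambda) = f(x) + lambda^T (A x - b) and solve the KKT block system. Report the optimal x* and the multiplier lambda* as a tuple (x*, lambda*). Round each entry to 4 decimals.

Form the Lagrangian:
  L(x, lambda) = (1/2) x^T Q x + c^T x + lambda^T (A x - b)
Stationarity (grad_x L = 0): Q x + c + A^T lambda = 0.
Primal feasibility: A x = b.

This gives the KKT block system:
  [ Q   A^T ] [ x     ]   [-c ]
  [ A    0  ] [ lambda ] = [ b ]

Solving the linear system:
  x*      = (2.0435, 1.4783)
  lambda* = (-5.1739)
  f(x*)   = 9.8696

x* = (2.0435, 1.4783), lambda* = (-5.1739)


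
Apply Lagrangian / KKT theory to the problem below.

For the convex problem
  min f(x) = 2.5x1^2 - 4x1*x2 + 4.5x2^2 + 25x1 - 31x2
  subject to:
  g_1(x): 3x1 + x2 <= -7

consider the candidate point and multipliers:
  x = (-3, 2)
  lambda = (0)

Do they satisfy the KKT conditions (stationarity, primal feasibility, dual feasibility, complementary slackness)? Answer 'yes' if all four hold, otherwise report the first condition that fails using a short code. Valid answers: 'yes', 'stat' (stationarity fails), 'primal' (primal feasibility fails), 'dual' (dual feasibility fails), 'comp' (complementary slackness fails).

Gradient of f: grad f(x) = Q x + c = (2, -1)
Constraint values g_i(x) = a_i^T x - b_i:
  g_1((-3, 2)) = 0
Stationarity residual: grad f(x) + sum_i lambda_i a_i = (2, -1)
  -> stationarity FAILS
Primal feasibility (all g_i <= 0): OK
Dual feasibility (all lambda_i >= 0): OK
Complementary slackness (lambda_i * g_i(x) = 0 for all i): OK

Verdict: the first failing condition is stationarity -> stat.

stat


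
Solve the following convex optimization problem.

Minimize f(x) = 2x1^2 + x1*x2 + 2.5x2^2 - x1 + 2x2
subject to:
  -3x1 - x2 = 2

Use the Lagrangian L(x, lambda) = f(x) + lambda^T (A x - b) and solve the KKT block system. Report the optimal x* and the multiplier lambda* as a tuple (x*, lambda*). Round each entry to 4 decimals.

Form the Lagrangian:
  L(x, lambda) = (1/2) x^T Q x + c^T x + lambda^T (A x - b)
Stationarity (grad_x L = 0): Q x + c + A^T lambda = 0.
Primal feasibility: A x = b.

This gives the KKT block system:
  [ Q   A^T ] [ x     ]   [-c ]
  [ A    0  ] [ lambda ] = [ b ]

Solving the linear system:
  x*      = (-0.4884, -0.5349)
  lambda* = (-1.1628)
  f(x*)   = 0.8721

x* = (-0.4884, -0.5349), lambda* = (-1.1628)


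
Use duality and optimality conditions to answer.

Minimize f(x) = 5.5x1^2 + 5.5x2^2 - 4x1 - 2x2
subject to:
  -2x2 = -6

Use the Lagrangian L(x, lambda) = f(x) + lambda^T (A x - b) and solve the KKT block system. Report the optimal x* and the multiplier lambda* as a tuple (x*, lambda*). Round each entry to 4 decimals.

Form the Lagrangian:
  L(x, lambda) = (1/2) x^T Q x + c^T x + lambda^T (A x - b)
Stationarity (grad_x L = 0): Q x + c + A^T lambda = 0.
Primal feasibility: A x = b.

This gives the KKT block system:
  [ Q   A^T ] [ x     ]   [-c ]
  [ A    0  ] [ lambda ] = [ b ]

Solving the linear system:
  x*      = (0.3636, 3)
  lambda* = (15.5)
  f(x*)   = 42.7727

x* = (0.3636, 3), lambda* = (15.5)


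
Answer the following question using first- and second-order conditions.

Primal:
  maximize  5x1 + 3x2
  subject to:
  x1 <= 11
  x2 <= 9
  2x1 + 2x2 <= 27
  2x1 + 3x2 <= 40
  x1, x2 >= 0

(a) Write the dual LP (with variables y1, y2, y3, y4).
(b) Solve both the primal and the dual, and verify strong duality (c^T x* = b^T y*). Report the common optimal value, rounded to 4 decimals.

The standard primal-dual pair for 'max c^T x s.t. A x <= b, x >= 0' is:
  Dual:  min b^T y  s.t.  A^T y >= c,  y >= 0.

So the dual LP is:
  minimize  11y1 + 9y2 + 27y3 + 40y4
  subject to:
    y1 + 2y3 + 2y4 >= 5
    y2 + 2y3 + 3y4 >= 3
    y1, y2, y3, y4 >= 0

Solving the primal: x* = (11, 2.5).
  primal value c^T x* = 62.5.
Solving the dual: y* = (2, 0, 1.5, 0).
  dual value b^T y* = 62.5.
Strong duality: c^T x* = b^T y*. Confirmed.

62.5


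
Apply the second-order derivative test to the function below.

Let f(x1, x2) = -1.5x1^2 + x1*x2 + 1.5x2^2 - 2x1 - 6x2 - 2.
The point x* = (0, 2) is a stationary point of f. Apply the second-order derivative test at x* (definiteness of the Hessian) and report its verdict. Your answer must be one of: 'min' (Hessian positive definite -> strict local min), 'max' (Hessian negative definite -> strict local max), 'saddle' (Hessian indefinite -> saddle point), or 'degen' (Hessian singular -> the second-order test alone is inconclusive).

Compute the Hessian H = grad^2 f:
  H = [[-3, 1], [1, 3]]
Verify stationarity: grad f(x*) = H x* + g = (0, 0).
Eigenvalues of H: -3.1623, 3.1623.
Eigenvalues have mixed signs, so H is indefinite -> x* is a saddle point.

saddle


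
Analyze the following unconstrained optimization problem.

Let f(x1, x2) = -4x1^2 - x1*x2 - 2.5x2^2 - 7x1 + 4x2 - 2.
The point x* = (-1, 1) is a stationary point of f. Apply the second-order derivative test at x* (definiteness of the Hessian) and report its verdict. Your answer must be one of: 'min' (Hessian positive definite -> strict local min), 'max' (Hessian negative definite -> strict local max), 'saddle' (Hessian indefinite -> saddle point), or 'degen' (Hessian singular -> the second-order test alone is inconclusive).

Compute the Hessian H = grad^2 f:
  H = [[-8, -1], [-1, -5]]
Verify stationarity: grad f(x*) = H x* + g = (0, 0).
Eigenvalues of H: -8.3028, -4.6972.
Both eigenvalues < 0, so H is negative definite -> x* is a strict local max.

max


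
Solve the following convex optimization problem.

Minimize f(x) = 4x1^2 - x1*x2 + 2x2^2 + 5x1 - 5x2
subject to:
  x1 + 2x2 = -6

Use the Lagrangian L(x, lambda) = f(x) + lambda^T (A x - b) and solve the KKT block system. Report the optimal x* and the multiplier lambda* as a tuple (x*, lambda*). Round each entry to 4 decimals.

Form the Lagrangian:
  L(x, lambda) = (1/2) x^T Q x + c^T x + lambda^T (A x - b)
Stationarity (grad_x L = 0): Q x + c + A^T lambda = 0.
Primal feasibility: A x = b.

This gives the KKT block system:
  [ Q   A^T ] [ x     ]   [-c ]
  [ A    0  ] [ lambda ] = [ b ]

Solving the linear system:
  x*      = (-1.65, -2.175)
  lambda* = (6.025)
  f(x*)   = 19.3875

x* = (-1.65, -2.175), lambda* = (6.025)


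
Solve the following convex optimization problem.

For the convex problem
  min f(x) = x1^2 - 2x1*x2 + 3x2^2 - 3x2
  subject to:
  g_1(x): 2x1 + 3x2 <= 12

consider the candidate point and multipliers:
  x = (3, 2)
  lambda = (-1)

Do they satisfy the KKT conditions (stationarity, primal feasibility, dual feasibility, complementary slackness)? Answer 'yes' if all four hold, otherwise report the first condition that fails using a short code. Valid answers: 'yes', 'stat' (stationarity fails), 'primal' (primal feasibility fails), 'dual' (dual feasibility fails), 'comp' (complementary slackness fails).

Gradient of f: grad f(x) = Q x + c = (2, 3)
Constraint values g_i(x) = a_i^T x - b_i:
  g_1((3, 2)) = 0
Stationarity residual: grad f(x) + sum_i lambda_i a_i = (0, 0)
  -> stationarity OK
Primal feasibility (all g_i <= 0): OK
Dual feasibility (all lambda_i >= 0): FAILS
Complementary slackness (lambda_i * g_i(x) = 0 for all i): OK

Verdict: the first failing condition is dual_feasibility -> dual.

dual


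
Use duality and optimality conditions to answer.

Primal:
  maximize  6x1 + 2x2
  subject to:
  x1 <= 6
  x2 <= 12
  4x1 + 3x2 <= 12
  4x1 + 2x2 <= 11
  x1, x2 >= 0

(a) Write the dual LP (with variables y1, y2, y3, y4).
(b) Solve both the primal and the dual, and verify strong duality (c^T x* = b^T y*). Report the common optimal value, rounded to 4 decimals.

The standard primal-dual pair for 'max c^T x s.t. A x <= b, x >= 0' is:
  Dual:  min b^T y  s.t.  A^T y >= c,  y >= 0.

So the dual LP is:
  minimize  6y1 + 12y2 + 12y3 + 11y4
  subject to:
    y1 + 4y3 + 4y4 >= 6
    y2 + 3y3 + 2y4 >= 2
    y1, y2, y3, y4 >= 0

Solving the primal: x* = (2.75, 0).
  primal value c^T x* = 16.5.
Solving the dual: y* = (0, 0, 0, 1.5).
  dual value b^T y* = 16.5.
Strong duality: c^T x* = b^T y*. Confirmed.

16.5


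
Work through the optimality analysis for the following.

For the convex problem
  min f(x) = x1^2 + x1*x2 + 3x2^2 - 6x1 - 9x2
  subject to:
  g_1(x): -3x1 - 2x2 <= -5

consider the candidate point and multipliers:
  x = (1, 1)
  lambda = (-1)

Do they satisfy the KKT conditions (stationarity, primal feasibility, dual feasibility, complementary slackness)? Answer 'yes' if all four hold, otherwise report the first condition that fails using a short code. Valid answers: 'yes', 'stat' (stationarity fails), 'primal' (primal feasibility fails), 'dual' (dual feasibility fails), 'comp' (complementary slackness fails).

Gradient of f: grad f(x) = Q x + c = (-3, -2)
Constraint values g_i(x) = a_i^T x - b_i:
  g_1((1, 1)) = 0
Stationarity residual: grad f(x) + sum_i lambda_i a_i = (0, 0)
  -> stationarity OK
Primal feasibility (all g_i <= 0): OK
Dual feasibility (all lambda_i >= 0): FAILS
Complementary slackness (lambda_i * g_i(x) = 0 for all i): OK

Verdict: the first failing condition is dual_feasibility -> dual.

dual


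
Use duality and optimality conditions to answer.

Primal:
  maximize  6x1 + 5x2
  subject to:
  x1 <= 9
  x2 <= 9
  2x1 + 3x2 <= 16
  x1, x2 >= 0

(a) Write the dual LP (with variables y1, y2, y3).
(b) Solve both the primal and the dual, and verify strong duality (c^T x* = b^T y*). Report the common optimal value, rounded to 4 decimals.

The standard primal-dual pair for 'max c^T x s.t. A x <= b, x >= 0' is:
  Dual:  min b^T y  s.t.  A^T y >= c,  y >= 0.

So the dual LP is:
  minimize  9y1 + 9y2 + 16y3
  subject to:
    y1 + 2y3 >= 6
    y2 + 3y3 >= 5
    y1, y2, y3 >= 0

Solving the primal: x* = (8, 0).
  primal value c^T x* = 48.
Solving the dual: y* = (0, 0, 3).
  dual value b^T y* = 48.
Strong duality: c^T x* = b^T y*. Confirmed.

48


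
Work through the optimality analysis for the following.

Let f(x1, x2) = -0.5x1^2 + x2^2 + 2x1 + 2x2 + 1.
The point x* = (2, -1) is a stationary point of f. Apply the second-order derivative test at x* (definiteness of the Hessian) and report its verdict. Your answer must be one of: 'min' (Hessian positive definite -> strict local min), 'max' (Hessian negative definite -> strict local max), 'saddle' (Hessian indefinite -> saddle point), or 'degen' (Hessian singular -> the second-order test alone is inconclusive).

Compute the Hessian H = grad^2 f:
  H = [[-1, 0], [0, 2]]
Verify stationarity: grad f(x*) = H x* + g = (0, 0).
Eigenvalues of H: -1, 2.
Eigenvalues have mixed signs, so H is indefinite -> x* is a saddle point.

saddle


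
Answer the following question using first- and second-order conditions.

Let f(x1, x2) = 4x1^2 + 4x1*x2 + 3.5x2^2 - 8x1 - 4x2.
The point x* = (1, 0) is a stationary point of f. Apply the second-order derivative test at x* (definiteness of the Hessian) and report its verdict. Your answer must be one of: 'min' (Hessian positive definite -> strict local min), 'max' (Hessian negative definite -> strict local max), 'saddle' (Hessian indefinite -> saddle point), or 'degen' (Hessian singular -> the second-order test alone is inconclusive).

Compute the Hessian H = grad^2 f:
  H = [[8, 4], [4, 7]]
Verify stationarity: grad f(x*) = H x* + g = (0, 0).
Eigenvalues of H: 3.4689, 11.5311.
Both eigenvalues > 0, so H is positive definite -> x* is a strict local min.

min


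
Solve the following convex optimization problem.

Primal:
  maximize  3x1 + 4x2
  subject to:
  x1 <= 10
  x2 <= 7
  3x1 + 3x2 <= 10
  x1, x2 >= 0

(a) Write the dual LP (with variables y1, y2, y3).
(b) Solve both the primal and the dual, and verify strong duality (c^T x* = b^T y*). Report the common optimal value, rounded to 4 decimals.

The standard primal-dual pair for 'max c^T x s.t. A x <= b, x >= 0' is:
  Dual:  min b^T y  s.t.  A^T y >= c,  y >= 0.

So the dual LP is:
  minimize  10y1 + 7y2 + 10y3
  subject to:
    y1 + 3y3 >= 3
    y2 + 3y3 >= 4
    y1, y2, y3 >= 0

Solving the primal: x* = (0, 3.3333).
  primal value c^T x* = 13.3333.
Solving the dual: y* = (0, 0, 1.3333).
  dual value b^T y* = 13.3333.
Strong duality: c^T x* = b^T y*. Confirmed.

13.3333


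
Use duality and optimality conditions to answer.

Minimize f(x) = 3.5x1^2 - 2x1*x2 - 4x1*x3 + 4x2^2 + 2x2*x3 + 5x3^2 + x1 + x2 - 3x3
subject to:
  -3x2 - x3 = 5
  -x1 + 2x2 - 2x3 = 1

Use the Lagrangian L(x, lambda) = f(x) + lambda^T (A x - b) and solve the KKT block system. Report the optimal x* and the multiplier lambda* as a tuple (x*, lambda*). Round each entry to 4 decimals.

Form the Lagrangian:
  L(x, lambda) = (1/2) x^T Q x + c^T x + lambda^T (A x - b)
Stationarity (grad_x L = 0): Q x + c + A^T lambda = 0.
Primal feasibility: A x = b.

This gives the KKT block system:
  [ Q   A^T ] [ x     ]   [-c ]
  [ A    0  ] [ lambda ] = [ b ]

Solving the linear system:
  x*      = (-1.513, -1.3141, -1.0576)
  lambda* = (-4.6888, -2.732)
  f(x*)   = 13.2608

x* = (-1.513, -1.3141, -1.0576), lambda* = (-4.6888, -2.732)


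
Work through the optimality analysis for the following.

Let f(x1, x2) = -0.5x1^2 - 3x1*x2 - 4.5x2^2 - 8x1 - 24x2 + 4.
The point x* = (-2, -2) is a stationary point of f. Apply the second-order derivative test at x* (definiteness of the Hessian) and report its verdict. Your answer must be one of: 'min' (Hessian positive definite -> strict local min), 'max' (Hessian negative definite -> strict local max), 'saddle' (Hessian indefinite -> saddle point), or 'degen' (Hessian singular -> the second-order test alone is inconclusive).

Compute the Hessian H = grad^2 f:
  H = [[-1, -3], [-3, -9]]
Verify stationarity: grad f(x*) = H x* + g = (0, 0).
Eigenvalues of H: -10, 0.
H has a zero eigenvalue (singular; negative semidefinite but not definite), so H is neither positive definite, negative definite, nor indefinite. The second-order test alone is inconclusive -> degen.
(Indeed, f is constant along the null direction of H through x*, so x* is not a strict local extremum.)

degen


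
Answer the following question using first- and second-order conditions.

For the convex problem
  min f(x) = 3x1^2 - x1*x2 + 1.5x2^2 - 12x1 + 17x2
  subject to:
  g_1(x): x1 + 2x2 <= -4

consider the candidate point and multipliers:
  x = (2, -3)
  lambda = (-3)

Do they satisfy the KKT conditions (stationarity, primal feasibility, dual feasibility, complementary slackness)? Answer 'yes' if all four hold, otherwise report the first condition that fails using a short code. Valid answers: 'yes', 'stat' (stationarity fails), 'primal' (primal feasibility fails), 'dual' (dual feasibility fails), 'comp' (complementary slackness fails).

Gradient of f: grad f(x) = Q x + c = (3, 6)
Constraint values g_i(x) = a_i^T x - b_i:
  g_1((2, -3)) = 0
Stationarity residual: grad f(x) + sum_i lambda_i a_i = (0, 0)
  -> stationarity OK
Primal feasibility (all g_i <= 0): OK
Dual feasibility (all lambda_i >= 0): FAILS
Complementary slackness (lambda_i * g_i(x) = 0 for all i): OK

Verdict: the first failing condition is dual_feasibility -> dual.

dual


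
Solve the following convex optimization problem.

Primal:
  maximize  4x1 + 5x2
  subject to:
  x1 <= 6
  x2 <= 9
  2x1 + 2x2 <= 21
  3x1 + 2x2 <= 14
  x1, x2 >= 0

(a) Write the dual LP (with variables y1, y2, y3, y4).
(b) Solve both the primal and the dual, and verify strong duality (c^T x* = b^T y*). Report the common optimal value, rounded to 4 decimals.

The standard primal-dual pair for 'max c^T x s.t. A x <= b, x >= 0' is:
  Dual:  min b^T y  s.t.  A^T y >= c,  y >= 0.

So the dual LP is:
  minimize  6y1 + 9y2 + 21y3 + 14y4
  subject to:
    y1 + 2y3 + 3y4 >= 4
    y2 + 2y3 + 2y4 >= 5
    y1, y2, y3, y4 >= 0

Solving the primal: x* = (0, 7).
  primal value c^T x* = 35.
Solving the dual: y* = (0, 0, 0, 2.5).
  dual value b^T y* = 35.
Strong duality: c^T x* = b^T y*. Confirmed.

35


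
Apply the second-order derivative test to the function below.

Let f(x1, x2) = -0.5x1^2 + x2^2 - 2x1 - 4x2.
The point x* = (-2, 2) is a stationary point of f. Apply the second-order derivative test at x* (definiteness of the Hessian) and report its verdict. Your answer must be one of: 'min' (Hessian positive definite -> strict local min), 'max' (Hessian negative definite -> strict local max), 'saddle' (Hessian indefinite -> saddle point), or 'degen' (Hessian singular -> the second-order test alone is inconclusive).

Compute the Hessian H = grad^2 f:
  H = [[-1, 0], [0, 2]]
Verify stationarity: grad f(x*) = H x* + g = (0, 0).
Eigenvalues of H: -1, 2.
Eigenvalues have mixed signs, so H is indefinite -> x* is a saddle point.

saddle


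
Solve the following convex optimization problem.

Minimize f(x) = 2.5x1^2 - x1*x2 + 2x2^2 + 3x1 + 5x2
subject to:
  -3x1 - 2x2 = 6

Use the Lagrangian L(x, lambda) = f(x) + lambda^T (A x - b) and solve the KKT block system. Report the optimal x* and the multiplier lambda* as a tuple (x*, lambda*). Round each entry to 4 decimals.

Form the Lagrangian:
  L(x, lambda) = (1/2) x^T Q x + c^T x + lambda^T (A x - b)
Stationarity (grad_x L = 0): Q x + c + A^T lambda = 0.
Primal feasibility: A x = b.

This gives the KKT block system:
  [ Q   A^T ] [ x     ]   [-c ]
  [ A    0  ] [ lambda ] = [ b ]

Solving the linear system:
  x*      = (-0.9706, -1.5441)
  lambda* = (-0.1029)
  f(x*)   = -5.0074

x* = (-0.9706, -1.5441), lambda* = (-0.1029)


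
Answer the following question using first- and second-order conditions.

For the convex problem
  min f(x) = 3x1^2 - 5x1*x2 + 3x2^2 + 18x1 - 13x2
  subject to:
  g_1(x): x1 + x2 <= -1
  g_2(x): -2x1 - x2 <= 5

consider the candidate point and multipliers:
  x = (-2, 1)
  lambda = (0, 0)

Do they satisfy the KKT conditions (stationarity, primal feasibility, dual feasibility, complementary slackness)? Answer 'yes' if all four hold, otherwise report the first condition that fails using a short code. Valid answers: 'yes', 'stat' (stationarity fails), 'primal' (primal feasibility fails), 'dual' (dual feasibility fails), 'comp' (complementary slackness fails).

Gradient of f: grad f(x) = Q x + c = (1, 3)
Constraint values g_i(x) = a_i^T x - b_i:
  g_1((-2, 1)) = 0
  g_2((-2, 1)) = -2
Stationarity residual: grad f(x) + sum_i lambda_i a_i = (1, 3)
  -> stationarity FAILS
Primal feasibility (all g_i <= 0): OK
Dual feasibility (all lambda_i >= 0): OK
Complementary slackness (lambda_i * g_i(x) = 0 for all i): OK

Verdict: the first failing condition is stationarity -> stat.

stat


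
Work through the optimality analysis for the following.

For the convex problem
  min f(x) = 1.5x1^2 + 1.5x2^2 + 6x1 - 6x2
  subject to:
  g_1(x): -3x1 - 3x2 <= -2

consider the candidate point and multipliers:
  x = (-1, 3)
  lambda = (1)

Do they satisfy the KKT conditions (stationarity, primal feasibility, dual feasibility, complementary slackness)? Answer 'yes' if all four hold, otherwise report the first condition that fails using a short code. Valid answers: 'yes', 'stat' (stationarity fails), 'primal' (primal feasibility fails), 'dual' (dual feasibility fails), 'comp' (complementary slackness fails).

Gradient of f: grad f(x) = Q x + c = (3, 3)
Constraint values g_i(x) = a_i^T x - b_i:
  g_1((-1, 3)) = -4
Stationarity residual: grad f(x) + sum_i lambda_i a_i = (0, 0)
  -> stationarity OK
Primal feasibility (all g_i <= 0): OK
Dual feasibility (all lambda_i >= 0): OK
Complementary slackness (lambda_i * g_i(x) = 0 for all i): FAILS

Verdict: the first failing condition is complementary_slackness -> comp.

comp


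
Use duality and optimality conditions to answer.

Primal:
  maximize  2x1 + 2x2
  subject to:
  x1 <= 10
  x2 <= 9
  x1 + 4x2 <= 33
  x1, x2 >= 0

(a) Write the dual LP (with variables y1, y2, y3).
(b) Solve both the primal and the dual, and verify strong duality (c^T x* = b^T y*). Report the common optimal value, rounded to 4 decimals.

The standard primal-dual pair for 'max c^T x s.t. A x <= b, x >= 0' is:
  Dual:  min b^T y  s.t.  A^T y >= c,  y >= 0.

So the dual LP is:
  minimize  10y1 + 9y2 + 33y3
  subject to:
    y1 + y3 >= 2
    y2 + 4y3 >= 2
    y1, y2, y3 >= 0

Solving the primal: x* = (10, 5.75).
  primal value c^T x* = 31.5.
Solving the dual: y* = (1.5, 0, 0.5).
  dual value b^T y* = 31.5.
Strong duality: c^T x* = b^T y*. Confirmed.

31.5


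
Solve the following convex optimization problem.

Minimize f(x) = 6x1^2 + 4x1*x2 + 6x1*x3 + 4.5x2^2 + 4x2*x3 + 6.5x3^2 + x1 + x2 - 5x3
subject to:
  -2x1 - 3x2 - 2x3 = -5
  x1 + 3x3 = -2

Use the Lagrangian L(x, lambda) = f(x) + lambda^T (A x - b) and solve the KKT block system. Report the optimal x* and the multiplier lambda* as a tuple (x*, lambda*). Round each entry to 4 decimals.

Form the Lagrangian:
  L(x, lambda) = (1/2) x^T Q x + c^T x + lambda^T (A x - b)
Stationarity (grad_x L = 0): Q x + c + A^T lambda = 0.
Primal feasibility: A x = b.

This gives the KKT block system:
  [ Q   A^T ] [ x     ]   [-c ]
  [ A    0  ] [ lambda ] = [ b ]

Solving the linear system:
  x*      = (0.0586, 2.0851, -0.6862)
  lambda* = (5.7517, 5.5774)
  f(x*)   = 22.7441

x* = (0.0586, 2.0851, -0.6862), lambda* = (5.7517, 5.5774)


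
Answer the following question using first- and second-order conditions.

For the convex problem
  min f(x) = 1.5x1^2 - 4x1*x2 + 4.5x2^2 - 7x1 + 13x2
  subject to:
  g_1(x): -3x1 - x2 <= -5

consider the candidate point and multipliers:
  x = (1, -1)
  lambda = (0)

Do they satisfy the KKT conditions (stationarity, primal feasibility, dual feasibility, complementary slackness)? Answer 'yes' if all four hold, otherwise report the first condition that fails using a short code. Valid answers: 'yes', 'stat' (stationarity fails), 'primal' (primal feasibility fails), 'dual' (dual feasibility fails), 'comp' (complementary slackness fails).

Gradient of f: grad f(x) = Q x + c = (0, 0)
Constraint values g_i(x) = a_i^T x - b_i:
  g_1((1, -1)) = 3
Stationarity residual: grad f(x) + sum_i lambda_i a_i = (0, 0)
  -> stationarity OK
Primal feasibility (all g_i <= 0): FAILS
Dual feasibility (all lambda_i >= 0): OK
Complementary slackness (lambda_i * g_i(x) = 0 for all i): OK

Verdict: the first failing condition is primal_feasibility -> primal.

primal


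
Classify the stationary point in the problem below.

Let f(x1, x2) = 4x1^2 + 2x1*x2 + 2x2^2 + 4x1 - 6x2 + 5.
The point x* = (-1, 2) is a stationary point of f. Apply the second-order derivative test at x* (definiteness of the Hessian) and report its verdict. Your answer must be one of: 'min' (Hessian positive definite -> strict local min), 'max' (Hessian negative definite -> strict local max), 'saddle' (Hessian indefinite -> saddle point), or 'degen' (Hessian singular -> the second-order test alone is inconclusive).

Compute the Hessian H = grad^2 f:
  H = [[8, 2], [2, 4]]
Verify stationarity: grad f(x*) = H x* + g = (0, 0).
Eigenvalues of H: 3.1716, 8.8284.
Both eigenvalues > 0, so H is positive definite -> x* is a strict local min.

min


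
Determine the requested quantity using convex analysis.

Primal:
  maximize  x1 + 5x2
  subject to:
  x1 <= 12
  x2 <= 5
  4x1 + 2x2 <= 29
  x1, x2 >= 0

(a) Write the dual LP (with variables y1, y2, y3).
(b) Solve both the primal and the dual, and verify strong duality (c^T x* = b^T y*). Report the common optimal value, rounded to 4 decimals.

The standard primal-dual pair for 'max c^T x s.t. A x <= b, x >= 0' is:
  Dual:  min b^T y  s.t.  A^T y >= c,  y >= 0.

So the dual LP is:
  minimize  12y1 + 5y2 + 29y3
  subject to:
    y1 + 4y3 >= 1
    y2 + 2y3 >= 5
    y1, y2, y3 >= 0

Solving the primal: x* = (4.75, 5).
  primal value c^T x* = 29.75.
Solving the dual: y* = (0, 4.5, 0.25).
  dual value b^T y* = 29.75.
Strong duality: c^T x* = b^T y*. Confirmed.

29.75


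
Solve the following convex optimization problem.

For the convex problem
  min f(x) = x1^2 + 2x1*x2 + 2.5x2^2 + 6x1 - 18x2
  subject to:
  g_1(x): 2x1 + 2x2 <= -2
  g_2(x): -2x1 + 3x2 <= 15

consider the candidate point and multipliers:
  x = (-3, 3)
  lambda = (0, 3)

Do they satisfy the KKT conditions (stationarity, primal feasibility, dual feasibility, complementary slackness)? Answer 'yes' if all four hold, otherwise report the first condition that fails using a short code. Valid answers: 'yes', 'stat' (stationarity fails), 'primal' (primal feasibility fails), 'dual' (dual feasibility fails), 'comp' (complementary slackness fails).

Gradient of f: grad f(x) = Q x + c = (6, -9)
Constraint values g_i(x) = a_i^T x - b_i:
  g_1((-3, 3)) = 2
  g_2((-3, 3)) = 0
Stationarity residual: grad f(x) + sum_i lambda_i a_i = (0, 0)
  -> stationarity OK
Primal feasibility (all g_i <= 0): FAILS
Dual feasibility (all lambda_i >= 0): OK
Complementary slackness (lambda_i * g_i(x) = 0 for all i): OK

Verdict: the first failing condition is primal_feasibility -> primal.

primal


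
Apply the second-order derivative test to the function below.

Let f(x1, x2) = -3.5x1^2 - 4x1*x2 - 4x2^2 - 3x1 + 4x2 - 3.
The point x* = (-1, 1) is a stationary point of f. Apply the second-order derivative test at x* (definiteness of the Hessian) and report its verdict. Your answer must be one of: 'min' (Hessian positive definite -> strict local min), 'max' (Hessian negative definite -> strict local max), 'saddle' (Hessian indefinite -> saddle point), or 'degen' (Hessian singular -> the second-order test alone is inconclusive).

Compute the Hessian H = grad^2 f:
  H = [[-7, -4], [-4, -8]]
Verify stationarity: grad f(x*) = H x* + g = (0, 0).
Eigenvalues of H: -11.5311, -3.4689.
Both eigenvalues < 0, so H is negative definite -> x* is a strict local max.

max


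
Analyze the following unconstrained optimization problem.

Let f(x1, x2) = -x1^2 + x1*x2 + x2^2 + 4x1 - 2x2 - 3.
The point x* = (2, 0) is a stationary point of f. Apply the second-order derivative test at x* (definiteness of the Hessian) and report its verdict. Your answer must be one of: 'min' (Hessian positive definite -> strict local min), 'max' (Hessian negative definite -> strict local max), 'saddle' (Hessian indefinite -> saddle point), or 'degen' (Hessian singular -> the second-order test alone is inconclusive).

Compute the Hessian H = grad^2 f:
  H = [[-2, 1], [1, 2]]
Verify stationarity: grad f(x*) = H x* + g = (0, 0).
Eigenvalues of H: -2.2361, 2.2361.
Eigenvalues have mixed signs, so H is indefinite -> x* is a saddle point.

saddle


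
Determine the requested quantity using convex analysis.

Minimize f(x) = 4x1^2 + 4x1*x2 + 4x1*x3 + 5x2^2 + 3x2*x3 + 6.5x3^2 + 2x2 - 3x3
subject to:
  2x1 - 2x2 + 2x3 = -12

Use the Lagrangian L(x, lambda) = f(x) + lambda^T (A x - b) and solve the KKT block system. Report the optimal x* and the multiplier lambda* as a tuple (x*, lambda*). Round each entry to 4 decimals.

Form the Lagrangian:
  L(x, lambda) = (1/2) x^T Q x + c^T x + lambda^T (A x - b)
Stationarity (grad_x L = 0): Q x + c + A^T lambda = 0.
Primal feasibility: A x = b.

This gives the KKT block system:
  [ Q   A^T ] [ x     ]   [-c ]
  [ A    0  ] [ lambda ] = [ b ]

Solving the linear system:
  x*      = (-2.8019, 2.5719, -0.6262)
  lambda* = (7.3163)
  f(x*)   = 47.4089

x* = (-2.8019, 2.5719, -0.6262), lambda* = (7.3163)


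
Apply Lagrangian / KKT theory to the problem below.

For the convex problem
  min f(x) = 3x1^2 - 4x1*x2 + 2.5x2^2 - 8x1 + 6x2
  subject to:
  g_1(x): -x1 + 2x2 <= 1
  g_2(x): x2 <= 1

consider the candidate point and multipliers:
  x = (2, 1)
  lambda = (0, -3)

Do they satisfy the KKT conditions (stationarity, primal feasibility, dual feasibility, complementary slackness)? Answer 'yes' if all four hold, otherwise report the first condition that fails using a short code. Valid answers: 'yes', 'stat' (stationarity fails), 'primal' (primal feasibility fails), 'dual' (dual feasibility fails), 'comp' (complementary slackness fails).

Gradient of f: grad f(x) = Q x + c = (0, 3)
Constraint values g_i(x) = a_i^T x - b_i:
  g_1((2, 1)) = -1
  g_2((2, 1)) = 0
Stationarity residual: grad f(x) + sum_i lambda_i a_i = (0, 0)
  -> stationarity OK
Primal feasibility (all g_i <= 0): OK
Dual feasibility (all lambda_i >= 0): FAILS
Complementary slackness (lambda_i * g_i(x) = 0 for all i): OK

Verdict: the first failing condition is dual_feasibility -> dual.

dual


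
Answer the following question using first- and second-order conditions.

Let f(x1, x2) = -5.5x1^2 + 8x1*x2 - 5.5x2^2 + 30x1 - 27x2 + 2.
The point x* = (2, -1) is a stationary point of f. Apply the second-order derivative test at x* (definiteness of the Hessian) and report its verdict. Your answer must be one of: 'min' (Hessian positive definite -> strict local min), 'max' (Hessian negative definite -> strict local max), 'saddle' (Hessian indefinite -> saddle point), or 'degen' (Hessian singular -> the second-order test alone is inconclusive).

Compute the Hessian H = grad^2 f:
  H = [[-11, 8], [8, -11]]
Verify stationarity: grad f(x*) = H x* + g = (0, 0).
Eigenvalues of H: -19, -3.
Both eigenvalues < 0, so H is negative definite -> x* is a strict local max.

max


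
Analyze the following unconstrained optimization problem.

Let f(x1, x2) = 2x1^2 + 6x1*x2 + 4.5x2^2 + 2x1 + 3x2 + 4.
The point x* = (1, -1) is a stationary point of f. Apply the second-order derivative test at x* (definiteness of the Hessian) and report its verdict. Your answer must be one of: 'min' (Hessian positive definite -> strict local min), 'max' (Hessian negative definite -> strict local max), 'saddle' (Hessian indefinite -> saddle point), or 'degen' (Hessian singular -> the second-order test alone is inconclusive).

Compute the Hessian H = grad^2 f:
  H = [[4, 6], [6, 9]]
Verify stationarity: grad f(x*) = H x* + g = (0, 0).
Eigenvalues of H: 0, 13.
H has a zero eigenvalue (singular; positive semidefinite but not definite), so H is neither positive definite, negative definite, nor indefinite. The second-order test alone is inconclusive -> degen.
(Indeed, f is constant along the null direction of H through x*, so x* is not a strict local extremum.)

degen


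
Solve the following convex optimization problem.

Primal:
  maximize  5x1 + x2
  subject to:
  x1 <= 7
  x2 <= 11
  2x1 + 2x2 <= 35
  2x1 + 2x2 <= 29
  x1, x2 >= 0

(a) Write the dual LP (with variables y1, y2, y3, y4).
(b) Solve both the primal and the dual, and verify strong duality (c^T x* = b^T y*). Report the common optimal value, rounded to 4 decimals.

The standard primal-dual pair for 'max c^T x s.t. A x <= b, x >= 0' is:
  Dual:  min b^T y  s.t.  A^T y >= c,  y >= 0.

So the dual LP is:
  minimize  7y1 + 11y2 + 35y3 + 29y4
  subject to:
    y1 + 2y3 + 2y4 >= 5
    y2 + 2y3 + 2y4 >= 1
    y1, y2, y3, y4 >= 0

Solving the primal: x* = (7, 7.5).
  primal value c^T x* = 42.5.
Solving the dual: y* = (4, 0, 0, 0.5).
  dual value b^T y* = 42.5.
Strong duality: c^T x* = b^T y*. Confirmed.

42.5


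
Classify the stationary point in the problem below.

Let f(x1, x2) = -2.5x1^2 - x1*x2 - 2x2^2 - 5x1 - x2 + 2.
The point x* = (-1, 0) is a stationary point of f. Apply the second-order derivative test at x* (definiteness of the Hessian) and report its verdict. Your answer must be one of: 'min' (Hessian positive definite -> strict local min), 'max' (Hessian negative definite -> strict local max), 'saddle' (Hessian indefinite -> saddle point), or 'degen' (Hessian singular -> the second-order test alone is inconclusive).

Compute the Hessian H = grad^2 f:
  H = [[-5, -1], [-1, -4]]
Verify stationarity: grad f(x*) = H x* + g = (0, 0).
Eigenvalues of H: -5.618, -3.382.
Both eigenvalues < 0, so H is negative definite -> x* is a strict local max.

max


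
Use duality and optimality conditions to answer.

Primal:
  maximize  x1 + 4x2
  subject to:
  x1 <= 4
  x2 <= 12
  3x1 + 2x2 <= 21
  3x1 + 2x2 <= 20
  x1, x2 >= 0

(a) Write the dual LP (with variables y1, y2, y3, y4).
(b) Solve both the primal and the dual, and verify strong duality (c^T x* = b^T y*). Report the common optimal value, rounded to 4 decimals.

The standard primal-dual pair for 'max c^T x s.t. A x <= b, x >= 0' is:
  Dual:  min b^T y  s.t.  A^T y >= c,  y >= 0.

So the dual LP is:
  minimize  4y1 + 12y2 + 21y3 + 20y4
  subject to:
    y1 + 3y3 + 3y4 >= 1
    y2 + 2y3 + 2y4 >= 4
    y1, y2, y3, y4 >= 0

Solving the primal: x* = (0, 10).
  primal value c^T x* = 40.
Solving the dual: y* = (0, 0, 0, 2).
  dual value b^T y* = 40.
Strong duality: c^T x* = b^T y*. Confirmed.

40


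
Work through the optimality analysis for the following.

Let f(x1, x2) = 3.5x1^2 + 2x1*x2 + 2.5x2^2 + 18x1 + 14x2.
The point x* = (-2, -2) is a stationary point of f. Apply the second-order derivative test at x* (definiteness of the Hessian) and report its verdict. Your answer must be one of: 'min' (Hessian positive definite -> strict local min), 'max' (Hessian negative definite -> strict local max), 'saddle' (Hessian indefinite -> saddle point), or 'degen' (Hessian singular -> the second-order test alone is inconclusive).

Compute the Hessian H = grad^2 f:
  H = [[7, 2], [2, 5]]
Verify stationarity: grad f(x*) = H x* + g = (0, 0).
Eigenvalues of H: 3.7639, 8.2361.
Both eigenvalues > 0, so H is positive definite -> x* is a strict local min.

min


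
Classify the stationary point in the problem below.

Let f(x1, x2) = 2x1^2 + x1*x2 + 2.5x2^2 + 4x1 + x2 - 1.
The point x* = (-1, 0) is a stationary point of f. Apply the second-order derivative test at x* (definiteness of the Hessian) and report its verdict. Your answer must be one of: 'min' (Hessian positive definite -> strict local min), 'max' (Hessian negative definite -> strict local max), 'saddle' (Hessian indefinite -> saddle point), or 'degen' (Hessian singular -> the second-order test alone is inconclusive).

Compute the Hessian H = grad^2 f:
  H = [[4, 1], [1, 5]]
Verify stationarity: grad f(x*) = H x* + g = (0, 0).
Eigenvalues of H: 3.382, 5.618.
Both eigenvalues > 0, so H is positive definite -> x* is a strict local min.

min


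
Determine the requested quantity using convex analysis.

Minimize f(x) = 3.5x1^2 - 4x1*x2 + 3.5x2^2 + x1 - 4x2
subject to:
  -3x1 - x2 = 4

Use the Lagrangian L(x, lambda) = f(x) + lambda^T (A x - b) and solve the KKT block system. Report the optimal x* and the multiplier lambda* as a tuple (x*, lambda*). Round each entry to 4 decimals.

Form the Lagrangian:
  L(x, lambda) = (1/2) x^T Q x + c^T x + lambda^T (A x - b)
Stationarity (grad_x L = 0): Q x + c + A^T lambda = 0.
Primal feasibility: A x = b.

This gives the KKT block system:
  [ Q   A^T ] [ x     ]   [-c ]
  [ A    0  ] [ lambda ] = [ b ]

Solving the linear system:
  x*      = (-1.2021, -0.3936)
  lambda* = (-1.9468)
  f(x*)   = 4.0798

x* = (-1.2021, -0.3936), lambda* = (-1.9468)
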